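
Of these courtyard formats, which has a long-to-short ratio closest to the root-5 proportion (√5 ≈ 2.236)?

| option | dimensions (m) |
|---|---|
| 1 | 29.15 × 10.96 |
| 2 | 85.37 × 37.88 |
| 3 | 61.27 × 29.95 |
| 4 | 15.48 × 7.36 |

2

Ratios (long/short): 1 ≈ 2.660; 2 ≈ 2.254; 3 ≈ 2.046; 4 ≈ 2.103.
root-5 ≈ 2.236; option 2 is nearest (Δ 0.018).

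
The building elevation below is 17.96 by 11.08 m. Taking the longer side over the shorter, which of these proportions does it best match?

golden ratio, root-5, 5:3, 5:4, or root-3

golden ratio

Ratio = 17.96 / 11.08 ≈ 1.621.
Distances: golden ratio 1.618 (Δ 0.003); root-5 2.236 (Δ 0.615); 5:3 1.667 (Δ 0.046); 5:4 1.250 (Δ 0.371); root-3 1.732 (Δ 0.111).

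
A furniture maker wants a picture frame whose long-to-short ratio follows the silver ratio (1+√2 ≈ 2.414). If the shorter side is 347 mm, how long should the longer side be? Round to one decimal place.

silver ratio ≈ 2.41421.
Longer side = 347 × 2.41421 ≈ 837.731 → 837.7 mm.

837.7 mm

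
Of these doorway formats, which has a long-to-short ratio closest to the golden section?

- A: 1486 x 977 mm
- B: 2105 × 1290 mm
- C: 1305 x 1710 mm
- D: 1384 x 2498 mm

B

Target golden ratio ≈ 1.618.
A: 1.521 (Δ0.097)  B: 1.632 (Δ0.014)  C: 1.310 (Δ0.308)  D: 1.805 (Δ0.187)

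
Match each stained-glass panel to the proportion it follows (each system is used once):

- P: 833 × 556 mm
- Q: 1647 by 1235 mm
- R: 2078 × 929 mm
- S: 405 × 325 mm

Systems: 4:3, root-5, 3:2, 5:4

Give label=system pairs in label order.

Ratios: P ≈ 1.498; Q ≈ 1.334; R ≈ 2.237; S ≈ 1.246.
Targets: 4:3 ≈ 1.333; root-5 ≈ 2.236; 3:2 ≈ 1.500; 5:4 ≈ 1.250.

P=3:2, Q=4:3, R=root-5, S=5:4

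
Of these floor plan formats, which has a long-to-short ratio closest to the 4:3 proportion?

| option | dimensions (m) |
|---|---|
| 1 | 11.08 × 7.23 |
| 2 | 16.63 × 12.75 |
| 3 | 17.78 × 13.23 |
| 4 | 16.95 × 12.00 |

Target 4:3 ≈ 1.333.
1: 1.533 (Δ0.200)  2: 1.304 (Δ0.029)  3: 1.344 (Δ0.011)  4: 1.412 (Δ0.079)

3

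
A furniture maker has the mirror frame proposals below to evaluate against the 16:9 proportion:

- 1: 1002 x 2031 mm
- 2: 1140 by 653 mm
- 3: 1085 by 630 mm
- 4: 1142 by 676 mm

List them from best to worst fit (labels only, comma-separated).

Ratios: 1 = 2031 / 1002 ≈ 2.027; 2 = 1140 / 653 ≈ 1.746; 3 = 1085 / 630 ≈ 1.722; 4 = 1142 / 676 ≈ 1.689.
|Δ from 1.778|: 1 0.249; 2 0.032; 3 0.056; 4 0.089.

2, 3, 4, 1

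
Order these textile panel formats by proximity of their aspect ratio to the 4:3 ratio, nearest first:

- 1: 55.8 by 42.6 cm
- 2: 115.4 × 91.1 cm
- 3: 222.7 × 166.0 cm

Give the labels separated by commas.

Ratios: 1 = 55.8 / 42.6 ≈ 1.310; 2 = 115.4 / 91.1 ≈ 1.267; 3 = 222.7 / 166.0 ≈ 1.342.
|Δ from 1.333|: 1 0.023; 2 0.066; 3 0.009.

3, 1, 2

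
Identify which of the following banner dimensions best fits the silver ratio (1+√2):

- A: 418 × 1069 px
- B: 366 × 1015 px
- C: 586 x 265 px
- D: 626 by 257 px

Target silver ratio ≈ 2.414.
A: 2.557 (Δ0.143)  B: 2.773 (Δ0.359)  C: 2.211 (Δ0.203)  D: 2.436 (Δ0.022)

D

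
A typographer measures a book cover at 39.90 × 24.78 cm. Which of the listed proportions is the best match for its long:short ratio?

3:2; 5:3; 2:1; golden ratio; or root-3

golden ratio

39.90/24.78 ≈ 1.610. Nearest candidates are golden ratio (1.618, off by 0.008) and 5:3 (1.667, off by 0.057).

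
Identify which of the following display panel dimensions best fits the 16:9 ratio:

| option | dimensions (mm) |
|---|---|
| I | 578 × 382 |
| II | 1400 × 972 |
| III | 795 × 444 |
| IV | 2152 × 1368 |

Target 16:9 ≈ 1.778.
I: 1.513 (Δ0.265)  II: 1.440 (Δ0.338)  III: 1.791 (Δ0.013)  IV: 1.573 (Δ0.205)

III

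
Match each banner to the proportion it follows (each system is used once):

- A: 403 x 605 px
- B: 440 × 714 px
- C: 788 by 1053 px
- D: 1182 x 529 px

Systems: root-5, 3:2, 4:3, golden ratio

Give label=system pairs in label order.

Ratios: A ≈ 1.501; B ≈ 1.623; C ≈ 1.336; D ≈ 2.234.
Targets: root-5 ≈ 2.236; 3:2 ≈ 1.500; 4:3 ≈ 1.333; golden ratio ≈ 1.618.

A=3:2, B=golden ratio, C=4:3, D=root-5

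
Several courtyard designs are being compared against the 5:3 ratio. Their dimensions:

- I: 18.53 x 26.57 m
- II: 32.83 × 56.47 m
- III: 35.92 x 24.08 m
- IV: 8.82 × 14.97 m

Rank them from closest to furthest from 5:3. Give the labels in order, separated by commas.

I: 26.57/18.53 ≈ 1.434 → |1.434 − 1.667| = 0.233
II: 56.47/32.83 ≈ 1.720 → |1.720 − 1.667| = 0.053
III: 35.92/24.08 ≈ 1.492 → |1.492 − 1.667| = 0.175
IV: 14.97/8.82 ≈ 1.697 → |1.697 − 1.667| = 0.030

IV, II, III, I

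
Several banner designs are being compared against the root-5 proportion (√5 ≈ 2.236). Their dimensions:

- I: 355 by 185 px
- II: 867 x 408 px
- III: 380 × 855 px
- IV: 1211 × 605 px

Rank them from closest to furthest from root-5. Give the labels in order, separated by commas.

III, II, IV, I

I: 355/185 ≈ 1.919 → |1.919 − 2.236| = 0.317
II: 867/408 ≈ 2.125 → |2.125 − 2.236| = 0.111
III: 855/380 ≈ 2.250 → |2.250 − 2.236| = 0.014
IV: 1211/605 ≈ 2.002 → |2.002 − 2.236| = 0.234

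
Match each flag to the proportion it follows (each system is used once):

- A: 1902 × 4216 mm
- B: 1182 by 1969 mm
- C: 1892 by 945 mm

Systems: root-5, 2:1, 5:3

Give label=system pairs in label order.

A=root-5, B=5:3, C=2:1

Ratios: A ≈ 2.217; B ≈ 1.666; C ≈ 2.002.
Targets: root-5 ≈ 2.236; 2:1 ≈ 2.000; 5:3 ≈ 1.667.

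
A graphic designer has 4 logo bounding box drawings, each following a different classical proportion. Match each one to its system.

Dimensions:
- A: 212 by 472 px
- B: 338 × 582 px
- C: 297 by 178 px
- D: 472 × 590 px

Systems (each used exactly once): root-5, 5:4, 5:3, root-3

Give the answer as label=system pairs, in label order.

Ratios: A ≈ 2.226; B ≈ 1.722; C ≈ 1.669; D ≈ 1.250.
Targets: root-5 ≈ 2.236; 5:4 ≈ 1.250; 5:3 ≈ 1.667; root-3 ≈ 1.732.

A=root-5, B=root-3, C=5:3, D=5:4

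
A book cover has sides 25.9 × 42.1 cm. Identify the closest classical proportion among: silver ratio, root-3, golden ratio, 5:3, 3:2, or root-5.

Ratio = 42.1 / 25.9 ≈ 1.625.
Distances: silver ratio 2.414 (Δ 0.789); root-3 1.732 (Δ 0.107); golden ratio 1.618 (Δ 0.007); 5:3 1.667 (Δ 0.042); 3:2 1.500 (Δ 0.125); root-5 2.236 (Δ 0.611).

golden ratio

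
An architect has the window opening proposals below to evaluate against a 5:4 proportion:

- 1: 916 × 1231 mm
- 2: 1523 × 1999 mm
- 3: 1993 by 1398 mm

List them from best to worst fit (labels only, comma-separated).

2, 1, 3

1: 1231/916 ≈ 1.344 → |1.344 − 1.250| = 0.094
2: 1999/1523 ≈ 1.313 → |1.313 − 1.250| = 0.063
3: 1993/1398 ≈ 1.426 → |1.426 − 1.250| = 0.176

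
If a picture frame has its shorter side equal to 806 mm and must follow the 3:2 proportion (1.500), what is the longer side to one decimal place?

1209.0 mm

3:2 = 1.50000.
Longer side = 806 × 1.50000 ≈ 1209.000 → 1209.0 mm.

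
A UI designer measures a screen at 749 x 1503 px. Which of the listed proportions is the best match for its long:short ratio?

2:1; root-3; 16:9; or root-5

2:1

Ratio = 1503 / 749 ≈ 2.007.
Distances: 2:1 2.000 (Δ 0.007); root-3 1.732 (Δ 0.275); 16:9 1.778 (Δ 0.229); root-5 2.236 (Δ 0.229).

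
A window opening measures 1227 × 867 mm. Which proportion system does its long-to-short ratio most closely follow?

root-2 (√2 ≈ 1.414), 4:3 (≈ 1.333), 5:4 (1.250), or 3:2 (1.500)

Ratio = 1227 / 867 ≈ 1.415.
Distances: root-2 1.414 (Δ 0.001); 4:3 1.333 (Δ 0.082); 5:4 1.250 (Δ 0.165); 3:2 1.500 (Δ 0.085).

root-2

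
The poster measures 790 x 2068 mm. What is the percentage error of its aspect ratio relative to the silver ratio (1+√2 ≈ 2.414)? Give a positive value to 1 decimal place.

8.4%

Ratio = 2068 / 790 ≈ 2.6177.
Ideal silver ratio ≈ 2.4142. |2.6177 − 2.4142| / 2.4142 ≈ 8.43% → 8.4%.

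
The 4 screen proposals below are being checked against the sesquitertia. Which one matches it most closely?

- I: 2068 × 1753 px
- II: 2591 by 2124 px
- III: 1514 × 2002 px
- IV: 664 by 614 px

III

Ratios (long/short): I ≈ 1.180; II ≈ 1.220; III ≈ 1.322; IV ≈ 1.081.
4:3 ≈ 1.333; option III is nearest (Δ 0.011).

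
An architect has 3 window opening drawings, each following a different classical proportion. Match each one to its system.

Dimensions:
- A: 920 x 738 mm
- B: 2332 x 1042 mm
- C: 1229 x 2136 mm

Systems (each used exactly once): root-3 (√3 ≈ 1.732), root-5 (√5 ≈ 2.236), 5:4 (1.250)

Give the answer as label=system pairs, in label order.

Ratios: A ≈ 1.247; B ≈ 2.238; C ≈ 1.738.
Targets: root-3 ≈ 1.732; root-5 ≈ 2.236; 5:4 ≈ 1.250.

A=5:4, B=root-5, C=root-3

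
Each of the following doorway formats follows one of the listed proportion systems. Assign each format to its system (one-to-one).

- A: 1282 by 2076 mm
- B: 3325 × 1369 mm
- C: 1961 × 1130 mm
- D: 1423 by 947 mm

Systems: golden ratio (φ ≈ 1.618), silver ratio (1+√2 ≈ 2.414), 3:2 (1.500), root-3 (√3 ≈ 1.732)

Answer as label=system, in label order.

A=golden ratio, B=silver ratio, C=root-3, D=3:2

A = 2076/1282 ≈ 1.619 → golden ratio (1.618)
B = 3325/1369 ≈ 2.429 → silver ratio (2.414)
C = 1961/1130 ≈ 1.735 → root-3 (1.732)
D = 1423/947 ≈ 1.503 → 3:2 (1.500)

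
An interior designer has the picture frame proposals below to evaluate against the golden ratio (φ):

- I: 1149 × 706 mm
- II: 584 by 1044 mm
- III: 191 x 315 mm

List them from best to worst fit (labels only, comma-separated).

I, III, II

Ratios: I = 1149 / 706 ≈ 1.627; II = 1044 / 584 ≈ 1.788; III = 315 / 191 ≈ 1.649.
|Δ from 1.618|: I 0.009; II 0.170; III 0.031.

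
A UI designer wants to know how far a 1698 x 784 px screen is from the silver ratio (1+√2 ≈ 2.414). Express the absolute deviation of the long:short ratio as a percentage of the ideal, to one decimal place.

10.3%

Ratio = 1698 / 784 ≈ 2.1658.
Ideal silver ratio ≈ 2.4142. |2.1658 − 2.4142| / 2.4142 ≈ 10.29% → 10.3%.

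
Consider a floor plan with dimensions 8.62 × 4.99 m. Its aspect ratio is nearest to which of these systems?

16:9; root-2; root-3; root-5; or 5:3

8.62/4.99 ≈ 1.727. Nearest candidates are root-3 (1.732, off by 0.005) and 16:9 (1.778, off by 0.051).

root-3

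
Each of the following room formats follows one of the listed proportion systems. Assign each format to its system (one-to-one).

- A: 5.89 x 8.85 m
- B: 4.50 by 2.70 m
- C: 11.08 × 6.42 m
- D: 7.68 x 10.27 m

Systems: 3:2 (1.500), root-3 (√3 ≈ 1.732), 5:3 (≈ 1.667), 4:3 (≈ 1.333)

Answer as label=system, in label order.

A=3:2, B=5:3, C=root-3, D=4:3

Ratios: A ≈ 1.503; B ≈ 1.667; C ≈ 1.726; D ≈ 1.337.
Targets: 3:2 ≈ 1.500; root-3 ≈ 1.732; 5:3 ≈ 1.667; 4:3 ≈ 1.333.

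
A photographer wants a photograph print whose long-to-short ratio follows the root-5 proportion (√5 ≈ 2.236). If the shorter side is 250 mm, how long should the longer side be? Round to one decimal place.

root-5 ≈ 2.23607.
Longer side = 250 × 2.23607 ≈ 559.017 → 559.0 mm.

559.0 mm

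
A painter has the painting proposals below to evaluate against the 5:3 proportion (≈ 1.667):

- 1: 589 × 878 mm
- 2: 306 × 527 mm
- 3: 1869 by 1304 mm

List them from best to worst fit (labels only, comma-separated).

2, 1, 3

Ratios: 1 = 878 / 589 ≈ 1.491; 2 = 527 / 306 ≈ 1.722; 3 = 1869 / 1304 ≈ 1.433.
|Δ from 1.667|: 1 0.176; 2 0.055; 3 0.234.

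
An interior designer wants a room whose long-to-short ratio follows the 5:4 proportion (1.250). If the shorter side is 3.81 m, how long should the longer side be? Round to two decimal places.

4.76 m

5:4 = 1.25000.
Longer side = 3.81 × 1.25000 ≈ 4.7625 → 4.76 m.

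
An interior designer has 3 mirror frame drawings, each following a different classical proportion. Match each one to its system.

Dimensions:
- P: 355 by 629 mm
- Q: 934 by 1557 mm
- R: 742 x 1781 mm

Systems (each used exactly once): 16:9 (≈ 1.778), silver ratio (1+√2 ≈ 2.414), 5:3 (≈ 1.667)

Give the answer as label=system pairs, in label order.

P=16:9, Q=5:3, R=silver ratio

Ratios: P ≈ 1.772; Q ≈ 1.667; R ≈ 2.400.
Targets: 16:9 ≈ 1.778; silver ratio ≈ 2.414; 5:3 ≈ 1.667.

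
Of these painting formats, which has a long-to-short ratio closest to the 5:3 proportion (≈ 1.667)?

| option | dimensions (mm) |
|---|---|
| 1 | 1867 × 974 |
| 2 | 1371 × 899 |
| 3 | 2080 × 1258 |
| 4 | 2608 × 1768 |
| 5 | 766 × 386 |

3

Target 5:3 ≈ 1.667.
1: 1.917 (Δ0.250)  2: 1.525 (Δ0.142)  3: 1.653 (Δ0.014)  4: 1.475 (Δ0.192)  5: 1.984 (Δ0.317)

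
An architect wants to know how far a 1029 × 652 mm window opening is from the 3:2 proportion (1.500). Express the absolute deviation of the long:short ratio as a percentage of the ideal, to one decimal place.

5.2%

Ratio = 1029 / 652 ≈ 1.5782.
Ideal 3:2 = 1.5000. |1.5782 − 1.5000| / 1.5000 ≈ 5.21% → 5.2%.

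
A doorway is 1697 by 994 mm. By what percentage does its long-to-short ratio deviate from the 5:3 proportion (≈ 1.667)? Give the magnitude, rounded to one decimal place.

2.4%

Ratio = 1697 / 994 ≈ 1.7072.
Ideal 5:3 ≈ 1.6667. |1.7072 − 1.6667| / 1.6667 ≈ 2.43% → 2.4%.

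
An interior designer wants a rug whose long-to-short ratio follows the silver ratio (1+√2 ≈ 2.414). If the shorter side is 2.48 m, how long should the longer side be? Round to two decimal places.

silver ratio ≈ 2.41421.
Longer side = 2.48 × 2.41421 ≈ 5.9872 → 5.99 m.

5.99 m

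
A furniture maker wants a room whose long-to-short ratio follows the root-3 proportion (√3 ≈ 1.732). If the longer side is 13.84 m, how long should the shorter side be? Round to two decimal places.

root-3 ≈ 1.73205.
Shorter side = 13.84 ÷ 1.73205 ≈ 7.9905 → 7.99 m.

7.99 m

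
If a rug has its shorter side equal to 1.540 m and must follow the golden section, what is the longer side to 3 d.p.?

golden ratio ≈ 1.61803.
Longer side = 1.540 × 1.61803 ≈ 2.49177 → 2.492 m.

2.492 m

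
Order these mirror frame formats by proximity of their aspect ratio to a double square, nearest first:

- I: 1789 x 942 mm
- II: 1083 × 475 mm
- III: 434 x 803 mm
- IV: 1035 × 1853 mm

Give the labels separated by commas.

I: 1789/942 ≈ 1.899 → |1.899 − 2.000| = 0.101
II: 1083/475 ≈ 2.280 → |2.280 − 2.000| = 0.280
III: 803/434 ≈ 1.850 → |1.850 − 2.000| = 0.150
IV: 1853/1035 ≈ 1.790 → |1.790 − 2.000| = 0.210

I, III, IV, II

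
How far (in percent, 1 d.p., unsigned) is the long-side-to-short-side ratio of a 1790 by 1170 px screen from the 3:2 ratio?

Ratio = 1790 / 1170 ≈ 1.5299.
Ideal 3:2 = 1.5000. |1.5299 − 1.5000| / 1.5000 ≈ 1.99% → 2.0%.

2.0%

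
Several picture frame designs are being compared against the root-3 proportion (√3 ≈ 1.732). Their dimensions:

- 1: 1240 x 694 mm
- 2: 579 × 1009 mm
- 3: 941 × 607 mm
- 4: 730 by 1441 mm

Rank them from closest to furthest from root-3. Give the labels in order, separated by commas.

Ratios: 1 = 1240 / 694 ≈ 1.787; 2 = 1009 / 579 ≈ 1.743; 3 = 941 / 607 ≈ 1.550; 4 = 1441 / 730 ≈ 1.974.
|Δ from 1.732|: 1 0.055; 2 0.011; 3 0.182; 4 0.242.

2, 1, 3, 4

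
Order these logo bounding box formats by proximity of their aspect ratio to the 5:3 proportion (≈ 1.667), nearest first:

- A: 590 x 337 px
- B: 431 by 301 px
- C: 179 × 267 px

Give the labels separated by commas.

Ratios: A = 590 / 337 ≈ 1.751; B = 431 / 301 ≈ 1.432; C = 267 / 179 ≈ 1.492.
|Δ from 1.667|: A 0.084; B 0.235; C 0.175.

A, C, B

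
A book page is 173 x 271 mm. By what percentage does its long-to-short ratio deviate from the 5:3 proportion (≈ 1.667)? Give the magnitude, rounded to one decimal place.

Ratio = 271 / 173 ≈ 1.5665.
Ideal 5:3 ≈ 1.6667. |1.5665 − 1.6667| / 1.6667 ≈ 6.01% → 6.0%.

6.0%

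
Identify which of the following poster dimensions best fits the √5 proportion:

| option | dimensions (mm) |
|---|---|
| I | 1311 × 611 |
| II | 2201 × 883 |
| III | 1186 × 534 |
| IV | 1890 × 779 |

III

Ratios (long/short): I ≈ 2.146; II ≈ 2.493; III ≈ 2.221; IV ≈ 2.426.
root-5 ≈ 2.236; option III is nearest (Δ 0.015).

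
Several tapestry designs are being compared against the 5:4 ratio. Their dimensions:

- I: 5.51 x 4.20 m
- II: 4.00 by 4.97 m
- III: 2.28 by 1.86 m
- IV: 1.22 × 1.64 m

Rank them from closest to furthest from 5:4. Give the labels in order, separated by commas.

Ratios: I = 5.51 / 4.20 ≈ 1.312; II = 4.97 / 4.00 ≈ 1.242; III = 2.28 / 1.86 ≈ 1.226; IV = 1.64 / 1.22 ≈ 1.344.
|Δ from 1.250|: I 0.062; II 0.008; III 0.024; IV 0.094.

II, III, I, IV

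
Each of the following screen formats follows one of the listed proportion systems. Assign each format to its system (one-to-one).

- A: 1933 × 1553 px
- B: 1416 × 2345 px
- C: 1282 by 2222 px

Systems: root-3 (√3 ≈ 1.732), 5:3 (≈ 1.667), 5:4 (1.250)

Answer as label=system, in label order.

Ratios: A ≈ 1.245; B ≈ 1.656; C ≈ 1.733.
Targets: root-3 ≈ 1.732; 5:3 ≈ 1.667; 5:4 ≈ 1.250.

A=5:4, B=5:3, C=root-3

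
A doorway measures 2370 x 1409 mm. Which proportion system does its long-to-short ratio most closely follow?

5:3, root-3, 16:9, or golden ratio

5:3

Ratio = 2370 / 1409 ≈ 1.682.
Distances: 5:3 1.667 (Δ 0.015); root-3 1.732 (Δ 0.050); 16:9 1.778 (Δ 0.096); golden ratio 1.618 (Δ 0.064).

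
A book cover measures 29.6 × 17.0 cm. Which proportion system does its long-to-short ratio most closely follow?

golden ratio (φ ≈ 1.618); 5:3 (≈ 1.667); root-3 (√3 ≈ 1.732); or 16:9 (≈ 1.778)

Ratio = 29.6 / 17.0 ≈ 1.741.
Distances: golden ratio 1.618 (Δ 0.123); 5:3 1.667 (Δ 0.074); root-3 1.732 (Δ 0.009); 16:9 1.778 (Δ 0.037).

root-3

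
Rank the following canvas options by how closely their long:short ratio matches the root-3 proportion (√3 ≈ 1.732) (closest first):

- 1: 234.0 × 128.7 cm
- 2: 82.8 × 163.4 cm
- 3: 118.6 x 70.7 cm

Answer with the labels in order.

Ratios: 1 = 234.0 / 128.7 ≈ 1.818; 2 = 163.4 / 82.8 ≈ 1.973; 3 = 118.6 / 70.7 ≈ 1.678.
|Δ from 1.732|: 1 0.086; 2 0.241; 3 0.054.

3, 1, 2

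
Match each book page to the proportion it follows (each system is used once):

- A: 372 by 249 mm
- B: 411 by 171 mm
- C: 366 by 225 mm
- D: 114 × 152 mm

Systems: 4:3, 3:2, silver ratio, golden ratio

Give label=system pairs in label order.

Ratios: A ≈ 1.494; B ≈ 2.404; C ≈ 1.627; D ≈ 1.333.
Targets: 4:3 ≈ 1.333; 3:2 ≈ 1.500; silver ratio ≈ 2.414; golden ratio ≈ 1.618.

A=3:2, B=silver ratio, C=golden ratio, D=4:3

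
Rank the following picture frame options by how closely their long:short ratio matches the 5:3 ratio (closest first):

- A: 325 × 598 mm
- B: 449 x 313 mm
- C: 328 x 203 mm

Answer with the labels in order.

C, A, B

A: 598/325 ≈ 1.840 → |1.840 − 1.667| = 0.173
B: 449/313 ≈ 1.435 → |1.435 − 1.667| = 0.232
C: 328/203 ≈ 1.616 → |1.616 − 1.667| = 0.051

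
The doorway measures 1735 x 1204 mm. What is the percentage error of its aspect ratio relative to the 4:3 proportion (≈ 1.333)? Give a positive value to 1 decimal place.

Ratio = 1735 / 1204 ≈ 1.4410.
Ideal 4:3 ≈ 1.3333. |1.4410 − 1.3333| / 1.3333 ≈ 8.08% → 8.1%.

8.1%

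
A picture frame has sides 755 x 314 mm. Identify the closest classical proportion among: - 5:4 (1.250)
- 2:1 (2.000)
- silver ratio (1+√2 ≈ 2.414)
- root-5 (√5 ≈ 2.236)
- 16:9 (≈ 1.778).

755/314 ≈ 2.404. Nearest candidates are silver ratio (2.414, off by 0.010) and root-5 (2.236, off by 0.168).

silver ratio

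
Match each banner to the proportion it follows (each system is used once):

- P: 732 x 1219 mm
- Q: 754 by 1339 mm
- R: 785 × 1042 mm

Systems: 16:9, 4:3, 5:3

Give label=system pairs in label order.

Ratios: P ≈ 1.665; Q ≈ 1.776; R ≈ 1.327.
Targets: 16:9 ≈ 1.778; 4:3 ≈ 1.333; 5:3 ≈ 1.667.

P=5:3, Q=16:9, R=4:3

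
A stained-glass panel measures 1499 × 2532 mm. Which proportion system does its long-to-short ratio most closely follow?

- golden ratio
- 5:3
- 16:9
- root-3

2532/1499 ≈ 1.689. Nearest candidates are 5:3 (1.667, off by 0.022) and root-3 (1.732, off by 0.043).

5:3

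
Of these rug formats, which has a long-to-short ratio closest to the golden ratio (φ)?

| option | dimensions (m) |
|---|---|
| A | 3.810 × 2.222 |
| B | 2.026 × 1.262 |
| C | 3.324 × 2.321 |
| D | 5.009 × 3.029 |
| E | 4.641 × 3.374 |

Target golden ratio ≈ 1.618.
A: 1.715 (Δ0.097)  B: 1.605 (Δ0.013)  C: 1.432 (Δ0.186)  D: 1.654 (Δ0.036)  E: 1.376 (Δ0.242)

B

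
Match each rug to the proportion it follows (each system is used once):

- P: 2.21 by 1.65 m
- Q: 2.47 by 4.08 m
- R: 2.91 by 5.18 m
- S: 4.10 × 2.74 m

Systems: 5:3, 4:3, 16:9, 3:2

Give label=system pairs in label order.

P=4:3, Q=5:3, R=16:9, S=3:2

Ratios: P ≈ 1.339; Q ≈ 1.652; R ≈ 1.780; S ≈ 1.496.
Targets: 5:3 ≈ 1.667; 4:3 ≈ 1.333; 16:9 ≈ 1.778; 3:2 ≈ 1.500.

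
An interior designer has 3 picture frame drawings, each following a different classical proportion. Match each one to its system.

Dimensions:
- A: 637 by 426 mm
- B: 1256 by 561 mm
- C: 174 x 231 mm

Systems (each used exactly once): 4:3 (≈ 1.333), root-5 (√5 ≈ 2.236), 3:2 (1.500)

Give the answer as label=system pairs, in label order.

A=3:2, B=root-5, C=4:3

Ratios: A ≈ 1.495; B ≈ 2.239; C ≈ 1.328.
Targets: 4:3 ≈ 1.333; root-5 ≈ 2.236; 3:2 ≈ 1.500.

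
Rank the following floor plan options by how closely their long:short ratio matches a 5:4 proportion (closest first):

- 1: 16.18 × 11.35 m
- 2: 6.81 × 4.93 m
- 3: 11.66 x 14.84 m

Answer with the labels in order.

1: 16.18/11.35 ≈ 1.426 → |1.426 − 1.250| = 0.176
2: 6.81/4.93 ≈ 1.381 → |1.381 − 1.250| = 0.131
3: 14.84/11.66 ≈ 1.273 → |1.273 − 1.250| = 0.023

3, 2, 1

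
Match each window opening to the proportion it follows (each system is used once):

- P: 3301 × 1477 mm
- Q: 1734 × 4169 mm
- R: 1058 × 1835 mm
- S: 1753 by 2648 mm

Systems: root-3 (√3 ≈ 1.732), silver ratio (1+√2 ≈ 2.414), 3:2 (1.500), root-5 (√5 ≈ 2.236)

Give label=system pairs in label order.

P=root-5, Q=silver ratio, R=root-3, S=3:2

Ratios: P ≈ 2.235; Q ≈ 2.404; R ≈ 1.734; S ≈ 1.511.
Targets: root-3 ≈ 1.732; silver ratio ≈ 2.414; 3:2 ≈ 1.500; root-5 ≈ 2.236.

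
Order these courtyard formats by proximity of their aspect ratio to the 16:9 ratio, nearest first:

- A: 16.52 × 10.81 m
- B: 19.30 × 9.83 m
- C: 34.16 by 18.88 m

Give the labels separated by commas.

Ratios: A = 16.52 / 10.81 ≈ 1.528; B = 19.30 / 9.83 ≈ 1.963; C = 34.16 / 18.88 ≈ 1.809.
|Δ from 1.778|: A 0.250; B 0.185; C 0.031.

C, B, A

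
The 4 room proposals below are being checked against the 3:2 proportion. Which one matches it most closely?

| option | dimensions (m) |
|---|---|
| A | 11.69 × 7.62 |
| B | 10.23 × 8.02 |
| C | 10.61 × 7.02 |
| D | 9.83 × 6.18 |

C

Ratios (long/short): A ≈ 1.534; B ≈ 1.276; C ≈ 1.511; D ≈ 1.591.
3:2 ≈ 1.500; option C is nearest (Δ 0.011).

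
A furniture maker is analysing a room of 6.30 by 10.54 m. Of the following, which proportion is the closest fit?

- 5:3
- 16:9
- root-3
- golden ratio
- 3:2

5:3

10.54/6.30 ≈ 1.673. Nearest candidates are 5:3 (1.667, off by 0.006) and golden ratio (1.618, off by 0.055).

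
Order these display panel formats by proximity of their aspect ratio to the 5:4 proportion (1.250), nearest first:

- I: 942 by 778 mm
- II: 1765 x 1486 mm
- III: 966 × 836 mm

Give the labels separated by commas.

Ratios: I = 942 / 778 ≈ 1.211; II = 1765 / 1486 ≈ 1.188; III = 966 / 836 ≈ 1.156.
|Δ from 1.250|: I 0.039; II 0.062; III 0.094.

I, II, III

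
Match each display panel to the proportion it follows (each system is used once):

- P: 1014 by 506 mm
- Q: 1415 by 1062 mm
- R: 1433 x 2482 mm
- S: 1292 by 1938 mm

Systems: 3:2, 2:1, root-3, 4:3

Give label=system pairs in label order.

Ratios: P ≈ 2.004; Q ≈ 1.332; R ≈ 1.732; S ≈ 1.500.
Targets: 3:2 ≈ 1.500; 2:1 ≈ 2.000; root-3 ≈ 1.732; 4:3 ≈ 1.333.

P=2:1, Q=4:3, R=root-3, S=3:2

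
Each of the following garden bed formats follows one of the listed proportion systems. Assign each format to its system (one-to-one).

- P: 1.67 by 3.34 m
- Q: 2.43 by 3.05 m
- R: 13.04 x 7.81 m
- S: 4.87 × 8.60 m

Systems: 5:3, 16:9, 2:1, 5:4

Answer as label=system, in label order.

Ratios: P ≈ 2.000; Q ≈ 1.255; R ≈ 1.670; S ≈ 1.766.
Targets: 5:3 ≈ 1.667; 16:9 ≈ 1.778; 2:1 ≈ 2.000; 5:4 ≈ 1.250.

P=2:1, Q=5:4, R=5:3, S=16:9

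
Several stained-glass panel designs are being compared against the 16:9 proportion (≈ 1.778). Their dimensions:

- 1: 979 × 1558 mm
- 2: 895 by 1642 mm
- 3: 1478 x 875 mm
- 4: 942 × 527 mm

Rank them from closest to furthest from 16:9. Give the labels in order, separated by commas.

1: 1558/979 ≈ 1.591 → |1.591 − 1.778| = 0.187
2: 1642/895 ≈ 1.835 → |1.835 − 1.778| = 0.057
3: 1478/875 ≈ 1.689 → |1.689 − 1.778| = 0.089
4: 942/527 ≈ 1.787 → |1.787 − 1.778| = 0.009

4, 2, 3, 1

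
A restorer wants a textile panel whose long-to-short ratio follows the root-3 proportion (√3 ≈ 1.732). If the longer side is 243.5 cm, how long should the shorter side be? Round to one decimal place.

140.6 cm

root-3 ≈ 1.73205.
Shorter side = 243.5 ÷ 1.73205 ≈ 140.585 → 140.6 cm.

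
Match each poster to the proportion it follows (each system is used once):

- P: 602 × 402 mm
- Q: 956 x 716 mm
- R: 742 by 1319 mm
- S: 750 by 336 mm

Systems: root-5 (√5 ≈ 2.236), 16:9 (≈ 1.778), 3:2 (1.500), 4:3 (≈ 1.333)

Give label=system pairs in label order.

P=3:2, Q=4:3, R=16:9, S=root-5

P = 602/402 ≈ 1.498 → 3:2 (1.500)
Q = 956/716 ≈ 1.335 → 4:3 (1.333)
R = 1319/742 ≈ 1.778 → 16:9 (1.778)
S = 750/336 ≈ 2.232 → root-5 (2.236)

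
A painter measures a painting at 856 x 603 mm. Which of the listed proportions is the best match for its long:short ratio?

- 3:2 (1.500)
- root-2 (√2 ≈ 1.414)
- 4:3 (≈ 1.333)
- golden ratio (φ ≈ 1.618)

Ratio = 856 / 603 ≈ 1.420.
Distances: 3:2 1.500 (Δ 0.080); root-2 1.414 (Δ 0.006); 4:3 1.333 (Δ 0.087); golden ratio 1.618 (Δ 0.198).

root-2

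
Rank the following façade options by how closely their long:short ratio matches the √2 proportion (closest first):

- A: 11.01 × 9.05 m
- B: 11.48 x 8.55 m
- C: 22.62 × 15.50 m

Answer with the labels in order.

A: 11.01/9.05 ≈ 1.217 → |1.217 − 1.414| = 0.197
B: 11.48/8.55 ≈ 1.343 → |1.343 − 1.414| = 0.071
C: 22.62/15.50 ≈ 1.459 → |1.459 − 1.414| = 0.045

C, B, A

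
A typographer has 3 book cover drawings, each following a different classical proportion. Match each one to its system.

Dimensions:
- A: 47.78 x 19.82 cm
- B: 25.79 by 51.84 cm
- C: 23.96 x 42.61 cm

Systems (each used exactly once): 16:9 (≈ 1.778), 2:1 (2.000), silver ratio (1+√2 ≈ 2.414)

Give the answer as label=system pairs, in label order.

A=silver ratio, B=2:1, C=16:9

A = 47.78/19.82 ≈ 2.411 → silver ratio (2.414)
B = 51.84/25.79 ≈ 2.010 → 2:1 (2.000)
C = 42.61/23.96 ≈ 1.778 → 16:9 (1.778)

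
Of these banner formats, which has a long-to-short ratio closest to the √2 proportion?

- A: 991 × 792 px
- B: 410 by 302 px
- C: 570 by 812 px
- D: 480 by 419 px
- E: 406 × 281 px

C

Target root-2 ≈ 1.414.
A: 1.251 (Δ0.163)  B: 1.358 (Δ0.056)  C: 1.425 (Δ0.011)  D: 1.146 (Δ0.268)  E: 1.445 (Δ0.031)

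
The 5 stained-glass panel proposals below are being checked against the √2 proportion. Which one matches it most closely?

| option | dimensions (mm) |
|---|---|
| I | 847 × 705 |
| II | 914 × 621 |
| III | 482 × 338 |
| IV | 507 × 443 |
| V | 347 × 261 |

Target root-2 ≈ 1.414.
I: 1.201 (Δ0.213)  II: 1.472 (Δ0.058)  III: 1.426 (Δ0.012)  IV: 1.144 (Δ0.270)  V: 1.330 (Δ0.084)

III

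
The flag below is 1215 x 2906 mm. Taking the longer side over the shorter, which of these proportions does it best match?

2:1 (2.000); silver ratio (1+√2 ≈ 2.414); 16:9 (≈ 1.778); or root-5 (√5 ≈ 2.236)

silver ratio

2906/1215 ≈ 2.392. Nearest candidates are silver ratio (2.414, off by 0.022) and root-5 (2.236, off by 0.156).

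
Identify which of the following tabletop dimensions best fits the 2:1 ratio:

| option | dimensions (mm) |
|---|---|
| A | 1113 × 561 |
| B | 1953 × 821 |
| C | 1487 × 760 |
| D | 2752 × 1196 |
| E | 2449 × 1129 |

A

Ratios (long/short): A ≈ 1.984; B ≈ 2.379; C ≈ 1.957; D ≈ 2.301; E ≈ 2.169.
2:1 ≈ 2.000; option A is nearest (Δ 0.016).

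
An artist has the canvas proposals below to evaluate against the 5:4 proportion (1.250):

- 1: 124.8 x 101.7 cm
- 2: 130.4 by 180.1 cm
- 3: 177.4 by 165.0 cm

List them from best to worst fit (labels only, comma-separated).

1, 2, 3

1: 124.8/101.7 ≈ 1.227 → |1.227 − 1.250| = 0.023
2: 180.1/130.4 ≈ 1.381 → |1.381 − 1.250| = 0.131
3: 177.4/165.0 ≈ 1.075 → |1.075 − 1.250| = 0.175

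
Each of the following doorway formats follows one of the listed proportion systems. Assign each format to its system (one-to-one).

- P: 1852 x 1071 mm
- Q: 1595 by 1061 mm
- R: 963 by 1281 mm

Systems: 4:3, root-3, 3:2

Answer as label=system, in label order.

P = 1852/1071 ≈ 1.729 → root-3 (1.732)
Q = 1595/1061 ≈ 1.503 → 3:2 (1.500)
R = 1281/963 ≈ 1.330 → 4:3 (1.333)

P=root-3, Q=3:2, R=4:3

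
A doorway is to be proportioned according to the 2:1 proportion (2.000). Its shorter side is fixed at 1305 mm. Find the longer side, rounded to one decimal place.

2610.0 mm

2:1 = 2.00000.
Longer side = 1305 × 2.00000 ≈ 2610.000 → 2610.0 mm.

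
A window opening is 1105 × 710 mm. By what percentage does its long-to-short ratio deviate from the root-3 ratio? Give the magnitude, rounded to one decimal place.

10.1%

Ratio = 1105 / 710 ≈ 1.5563.
Ideal root-3 ≈ 1.7321. |1.5563 − 1.7321| / 1.7321 ≈ 10.15% → 10.1%.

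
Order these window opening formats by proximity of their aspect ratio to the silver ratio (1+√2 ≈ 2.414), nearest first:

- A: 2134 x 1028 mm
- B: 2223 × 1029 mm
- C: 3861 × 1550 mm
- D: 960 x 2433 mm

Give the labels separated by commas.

C, D, B, A

A: 2134/1028 ≈ 2.076 → |2.076 − 2.414| = 0.338
B: 2223/1029 ≈ 2.160 → |2.160 − 2.414| = 0.254
C: 3861/1550 ≈ 2.491 → |2.491 − 2.414| = 0.077
D: 2433/960 ≈ 2.534 → |2.534 − 2.414| = 0.120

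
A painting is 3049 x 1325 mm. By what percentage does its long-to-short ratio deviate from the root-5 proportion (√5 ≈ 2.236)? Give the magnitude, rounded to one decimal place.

2.9%

Ratio = 3049 / 1325 ≈ 2.3011.
Ideal root-5 ≈ 2.2361. |2.3011 − 2.2361| / 2.2361 ≈ 2.91% → 2.9%.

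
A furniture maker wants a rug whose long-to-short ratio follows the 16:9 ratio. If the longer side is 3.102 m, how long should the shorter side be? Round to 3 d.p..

16:9 ≈ 1.77778.
Shorter side = 3.102 ÷ 1.77778 ≈ 1.74487 → 1.745 m.

1.745 m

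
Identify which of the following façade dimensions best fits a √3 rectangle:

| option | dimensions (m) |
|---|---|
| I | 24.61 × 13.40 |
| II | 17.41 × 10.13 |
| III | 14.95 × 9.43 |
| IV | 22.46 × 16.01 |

II

Ratios (long/short): I ≈ 1.837; II ≈ 1.719; III ≈ 1.585; IV ≈ 1.403.
root-3 ≈ 1.732; option II is nearest (Δ 0.013).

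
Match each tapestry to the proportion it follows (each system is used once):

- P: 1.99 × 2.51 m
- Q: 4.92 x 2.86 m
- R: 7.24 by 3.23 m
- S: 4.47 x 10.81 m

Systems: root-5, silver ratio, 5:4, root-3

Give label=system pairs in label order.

Ratios: P ≈ 1.261; Q ≈ 1.720; R ≈ 2.241; S ≈ 2.418.
Targets: root-5 ≈ 2.236; silver ratio ≈ 2.414; 5:4 ≈ 1.250; root-3 ≈ 1.732.

P=5:4, Q=root-3, R=root-5, S=silver ratio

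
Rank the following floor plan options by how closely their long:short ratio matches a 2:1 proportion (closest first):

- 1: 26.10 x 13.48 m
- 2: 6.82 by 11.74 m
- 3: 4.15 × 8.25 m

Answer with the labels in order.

3, 1, 2

Ratios: 1 = 26.10 / 13.48 ≈ 1.936; 2 = 11.74 / 6.82 ≈ 1.721; 3 = 8.25 / 4.15 ≈ 1.988.
|Δ from 2.000|: 1 0.064; 2 0.279; 3 0.012.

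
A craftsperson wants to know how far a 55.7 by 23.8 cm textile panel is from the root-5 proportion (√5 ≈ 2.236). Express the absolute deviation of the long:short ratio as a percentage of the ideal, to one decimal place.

4.7%

Ratio = 55.7 / 23.8 ≈ 2.3403.
Ideal root-5 ≈ 2.2361. |2.3403 − 2.2361| / 2.2361 ≈ 4.66% → 4.7%.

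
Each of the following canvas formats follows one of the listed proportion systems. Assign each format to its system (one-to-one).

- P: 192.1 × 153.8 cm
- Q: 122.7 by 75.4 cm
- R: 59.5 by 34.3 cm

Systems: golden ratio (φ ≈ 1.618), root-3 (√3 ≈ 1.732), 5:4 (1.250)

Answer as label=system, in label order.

P = 192.1/153.8 ≈ 1.249 → 5:4 (1.250)
Q = 122.7/75.4 ≈ 1.627 → golden ratio (1.618)
R = 59.5/34.3 ≈ 1.735 → root-3 (1.732)

P=5:4, Q=golden ratio, R=root-3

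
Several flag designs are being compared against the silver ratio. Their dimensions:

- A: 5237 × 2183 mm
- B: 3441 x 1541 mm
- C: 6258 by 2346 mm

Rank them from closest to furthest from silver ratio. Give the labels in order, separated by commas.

A: 5237/2183 ≈ 2.399 → |2.399 − 2.414| = 0.015
B: 3441/1541 ≈ 2.233 → |2.233 − 2.414| = 0.181
C: 6258/2346 ≈ 2.668 → |2.668 − 2.414| = 0.254

A, B, C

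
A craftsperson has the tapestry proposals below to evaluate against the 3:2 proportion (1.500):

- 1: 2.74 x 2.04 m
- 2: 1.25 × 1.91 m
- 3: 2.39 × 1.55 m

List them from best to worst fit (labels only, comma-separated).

1: 2.74/2.04 ≈ 1.343 → |1.343 − 1.500| = 0.157
2: 1.91/1.25 ≈ 1.528 → |1.528 − 1.500| = 0.028
3: 2.39/1.55 ≈ 1.542 → |1.542 − 1.500| = 0.042

2, 3, 1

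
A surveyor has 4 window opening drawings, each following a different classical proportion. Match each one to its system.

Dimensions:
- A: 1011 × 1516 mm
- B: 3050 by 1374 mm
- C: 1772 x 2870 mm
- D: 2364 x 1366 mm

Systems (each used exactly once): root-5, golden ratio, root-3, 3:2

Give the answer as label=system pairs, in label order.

A=3:2, B=root-5, C=golden ratio, D=root-3

Ratios: A ≈ 1.500; B ≈ 2.220; C ≈ 1.620; D ≈ 1.731.
Targets: root-5 ≈ 2.236; golden ratio ≈ 1.618; root-3 ≈ 1.732; 3:2 ≈ 1.500.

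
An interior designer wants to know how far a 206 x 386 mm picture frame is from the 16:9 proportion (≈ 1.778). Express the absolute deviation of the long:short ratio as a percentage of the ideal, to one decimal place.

Ratio = 386 / 206 ≈ 1.8738.
Ideal 16:9 ≈ 1.7778. |1.8738 − 1.7778| / 1.7778 ≈ 5.40% → 5.4%.

5.4%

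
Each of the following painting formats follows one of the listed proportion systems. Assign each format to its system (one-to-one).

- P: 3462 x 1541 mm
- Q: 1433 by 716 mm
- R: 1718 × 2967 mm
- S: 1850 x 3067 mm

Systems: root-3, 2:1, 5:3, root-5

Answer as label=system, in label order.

Ratios: P ≈ 2.247; Q ≈ 2.001; R ≈ 1.727; S ≈ 1.658.
Targets: root-3 ≈ 1.732; 2:1 ≈ 2.000; 5:3 ≈ 1.667; root-5 ≈ 2.236.

P=root-5, Q=2:1, R=root-3, S=5:3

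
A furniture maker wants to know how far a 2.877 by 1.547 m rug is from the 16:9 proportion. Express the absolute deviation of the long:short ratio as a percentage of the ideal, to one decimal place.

Ratio = 2.877 / 1.547 ≈ 1.8597.
Ideal 16:9 ≈ 1.7778. |1.8597 − 1.7778| / 1.7778 ≈ 4.61% → 4.6%.

4.6%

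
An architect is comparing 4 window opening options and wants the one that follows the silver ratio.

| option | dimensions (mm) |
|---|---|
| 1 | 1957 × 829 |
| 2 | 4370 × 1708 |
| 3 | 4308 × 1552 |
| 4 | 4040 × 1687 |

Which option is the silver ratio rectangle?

Target silver ratio ≈ 2.414.
1: 2.361 (Δ0.053)  2: 2.559 (Δ0.145)  3: 2.776 (Δ0.362)  4: 2.395 (Δ0.019)

4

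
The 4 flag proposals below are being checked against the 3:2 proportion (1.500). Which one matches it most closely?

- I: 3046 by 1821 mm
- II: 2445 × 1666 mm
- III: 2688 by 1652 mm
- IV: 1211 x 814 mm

IV

Target 3:2 ≈ 1.500.
I: 1.673 (Δ0.173)  II: 1.468 (Δ0.032)  III: 1.627 (Δ0.127)  IV: 1.488 (Δ0.012)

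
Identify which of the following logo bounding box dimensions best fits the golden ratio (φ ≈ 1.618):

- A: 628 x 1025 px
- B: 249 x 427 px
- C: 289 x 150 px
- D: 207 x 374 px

Target golden ratio ≈ 1.618.
A: 1.632 (Δ0.014)  B: 1.715 (Δ0.097)  C: 1.927 (Δ0.309)  D: 1.807 (Δ0.189)

A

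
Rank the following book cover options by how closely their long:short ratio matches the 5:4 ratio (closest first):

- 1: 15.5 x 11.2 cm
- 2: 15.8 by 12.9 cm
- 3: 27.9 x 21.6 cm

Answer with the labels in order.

1: 15.5/11.2 ≈ 1.384 → |1.384 − 1.250| = 0.134
2: 15.8/12.9 ≈ 1.225 → |1.225 − 1.250| = 0.025
3: 27.9/21.6 ≈ 1.292 → |1.292 − 1.250| = 0.042

2, 3, 1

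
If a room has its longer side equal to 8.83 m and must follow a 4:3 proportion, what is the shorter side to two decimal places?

6.62 m

4:3 ≈ 1.33333.
Shorter side = 8.83 ÷ 1.33333 ≈ 6.6225 → 6.62 m.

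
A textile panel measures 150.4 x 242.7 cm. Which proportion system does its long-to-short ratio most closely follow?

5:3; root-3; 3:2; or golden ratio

Ratio = 242.7 / 150.4 ≈ 1.614.
Distances: 5:3 1.667 (Δ 0.053); root-3 1.732 (Δ 0.118); 3:2 1.500 (Δ 0.114); golden ratio 1.618 (Δ 0.004).

golden ratio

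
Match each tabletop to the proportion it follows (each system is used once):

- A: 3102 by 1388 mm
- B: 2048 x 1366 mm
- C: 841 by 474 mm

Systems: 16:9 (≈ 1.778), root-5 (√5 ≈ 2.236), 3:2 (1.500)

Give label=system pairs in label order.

A = 3102/1388 ≈ 2.235 → root-5 (2.236)
B = 2048/1366 ≈ 1.499 → 3:2 (1.500)
C = 841/474 ≈ 1.774 → 16:9 (1.778)

A=root-5, B=3:2, C=16:9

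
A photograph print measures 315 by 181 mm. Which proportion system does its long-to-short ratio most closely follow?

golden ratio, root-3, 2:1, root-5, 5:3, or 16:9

root-3

315/181 ≈ 1.740. Nearest candidates are root-3 (1.732, off by 0.008) and 16:9 (1.778, off by 0.038).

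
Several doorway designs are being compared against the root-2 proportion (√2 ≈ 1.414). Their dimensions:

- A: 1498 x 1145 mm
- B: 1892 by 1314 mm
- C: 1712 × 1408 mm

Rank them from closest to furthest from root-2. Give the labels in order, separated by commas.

A: 1498/1145 ≈ 1.308 → |1.308 − 1.414| = 0.106
B: 1892/1314 ≈ 1.440 → |1.440 − 1.414| = 0.026
C: 1712/1408 ≈ 1.216 → |1.216 − 1.414| = 0.198

B, A, C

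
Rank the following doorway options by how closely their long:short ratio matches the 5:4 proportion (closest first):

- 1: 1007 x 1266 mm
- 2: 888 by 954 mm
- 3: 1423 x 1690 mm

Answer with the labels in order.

1, 3, 2

Ratios: 1 = 1266 / 1007 ≈ 1.257; 2 = 954 / 888 ≈ 1.074; 3 = 1690 / 1423 ≈ 1.188.
|Δ from 1.250|: 1 0.007; 2 0.176; 3 0.062.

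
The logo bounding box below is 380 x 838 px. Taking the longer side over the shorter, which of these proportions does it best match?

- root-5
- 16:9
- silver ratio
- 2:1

Ratio = 838 / 380 ≈ 2.205.
Distances: root-5 2.236 (Δ 0.031); 16:9 1.778 (Δ 0.427); silver ratio 2.414 (Δ 0.209); 2:1 2.000 (Δ 0.205).

root-5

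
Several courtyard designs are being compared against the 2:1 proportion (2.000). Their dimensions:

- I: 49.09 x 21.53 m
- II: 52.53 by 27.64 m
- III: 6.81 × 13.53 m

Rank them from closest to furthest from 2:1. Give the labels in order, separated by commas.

Ratios: I = 49.09 / 21.53 ≈ 2.280; II = 52.53 / 27.64 ≈ 1.901; III = 13.53 / 6.81 ≈ 1.987.
|Δ from 2.000|: I 0.280; II 0.099; III 0.013.

III, II, I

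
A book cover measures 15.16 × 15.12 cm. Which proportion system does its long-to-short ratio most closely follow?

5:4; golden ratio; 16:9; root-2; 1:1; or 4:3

Ratio = 15.16 / 15.12 ≈ 1.003.
Distances: 5:4 1.250 (Δ 0.247); golden ratio 1.618 (Δ 0.615); 16:9 1.778 (Δ 0.775); root-2 1.414 (Δ 0.411); 1:1 1.000 (Δ 0.003); 4:3 1.333 (Δ 0.330).

1:1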